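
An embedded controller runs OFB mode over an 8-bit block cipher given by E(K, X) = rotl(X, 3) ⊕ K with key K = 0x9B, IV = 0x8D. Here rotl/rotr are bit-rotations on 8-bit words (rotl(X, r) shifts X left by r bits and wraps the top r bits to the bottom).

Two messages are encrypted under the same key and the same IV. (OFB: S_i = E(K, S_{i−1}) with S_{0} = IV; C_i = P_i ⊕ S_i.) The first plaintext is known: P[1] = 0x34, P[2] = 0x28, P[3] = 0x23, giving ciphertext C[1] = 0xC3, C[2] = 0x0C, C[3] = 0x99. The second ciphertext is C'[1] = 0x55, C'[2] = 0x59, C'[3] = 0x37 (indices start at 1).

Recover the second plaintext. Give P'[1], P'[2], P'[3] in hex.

In OFB with a reused IV, both messages share the same keystream S_i, so C_i ⊕ C'_i = P_i ⊕ P'_i and thus P'_i = P_i ⊕ C_i ⊕ C'_i.
P'[1]: 0x34 ⊕ 0xC3 ⊕ 0x55 = 0xA2.
P'[2]: 0x28 ⊕ 0x0C ⊕ 0x59 = 0x7D.
P'[3]: 0x23 ⊕ 0x99 ⊕ 0x37 = 0x8D.

P'[1] = 0xA2, P'[2] = 0x7D, P'[3] = 0x8D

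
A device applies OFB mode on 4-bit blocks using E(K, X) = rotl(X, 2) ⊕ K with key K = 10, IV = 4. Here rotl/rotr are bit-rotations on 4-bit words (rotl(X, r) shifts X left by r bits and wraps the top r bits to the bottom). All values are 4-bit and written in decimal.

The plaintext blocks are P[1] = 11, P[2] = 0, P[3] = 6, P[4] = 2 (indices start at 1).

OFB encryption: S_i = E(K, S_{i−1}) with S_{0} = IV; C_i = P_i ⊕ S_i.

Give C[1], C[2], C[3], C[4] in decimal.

C[1]: S = E(K, 4) = 11; 11 ⊕ 11 = 0.
C[2]: S = E(K, 11) = 4; 0 ⊕ 4 = 4.
C[3]: S = E(K, 4) = 11; 6 ⊕ 11 = 13.
C[4]: S = E(K, 11) = 4; 2 ⊕ 4 = 6.

C[1] = 0, C[2] = 4, C[3] = 13, C[4] = 6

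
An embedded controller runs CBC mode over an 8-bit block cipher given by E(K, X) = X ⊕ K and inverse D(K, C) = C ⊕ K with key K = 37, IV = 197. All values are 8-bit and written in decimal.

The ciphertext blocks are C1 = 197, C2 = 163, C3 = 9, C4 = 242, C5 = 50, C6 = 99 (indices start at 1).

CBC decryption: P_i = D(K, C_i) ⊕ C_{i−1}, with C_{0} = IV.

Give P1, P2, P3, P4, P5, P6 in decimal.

P1 = 37, P2 = 67, P3 = 143, P4 = 222, P5 = 229, P6 = 116

P1: D(K, 197) = 224; 224 ⊕ 197 = 37.
P2: D(K, 163) = 134; 134 ⊕ 197 = 67.
P3: D(K, 9) = 44; 44 ⊕ 163 = 143.
P4: D(K, 242) = 215; 215 ⊕ 9 = 222.
P5: D(K, 50) = 23; 23 ⊕ 242 = 229.
P6: D(K, 99) = 70; 70 ⊕ 50 = 116.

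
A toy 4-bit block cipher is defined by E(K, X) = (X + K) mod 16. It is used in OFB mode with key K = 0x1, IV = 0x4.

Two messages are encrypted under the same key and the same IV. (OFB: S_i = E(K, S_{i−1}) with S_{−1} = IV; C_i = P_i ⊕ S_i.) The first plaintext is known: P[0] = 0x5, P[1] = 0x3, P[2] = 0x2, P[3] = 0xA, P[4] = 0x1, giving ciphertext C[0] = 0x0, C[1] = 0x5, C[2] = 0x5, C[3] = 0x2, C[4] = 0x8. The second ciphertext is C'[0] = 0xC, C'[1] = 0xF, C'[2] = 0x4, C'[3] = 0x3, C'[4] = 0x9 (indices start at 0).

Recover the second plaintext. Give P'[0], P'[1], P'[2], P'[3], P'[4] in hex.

P'[0] = 0x9, P'[1] = 0x9, P'[2] = 0x3, P'[3] = 0xB, P'[4] = 0x0

In OFB with a reused IV, both messages share the same keystream S_i, so C_i ⊕ C'_i = P_i ⊕ P'_i and thus P'_i = P_i ⊕ C_i ⊕ C'_i.
P'[0]: 0x5 ⊕ 0x0 ⊕ 0xC = 0x9.
P'[1]: 0x3 ⊕ 0x5 ⊕ 0xF = 0x9.
P'[2]: 0x2 ⊕ 0x5 ⊕ 0x4 = 0x3.
P'[3]: 0xA ⊕ 0x2 ⊕ 0x3 = 0xB.
P'[4]: 0x1 ⊕ 0x8 ⊕ 0x9 = 0x0.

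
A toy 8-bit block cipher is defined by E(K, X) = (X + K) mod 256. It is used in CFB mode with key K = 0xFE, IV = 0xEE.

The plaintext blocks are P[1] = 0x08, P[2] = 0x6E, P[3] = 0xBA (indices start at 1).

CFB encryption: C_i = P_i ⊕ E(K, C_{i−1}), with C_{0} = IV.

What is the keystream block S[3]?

0x8A

C[1]: E(K, 0xEE) = 0xEC; 0x08 ⊕ 0xEC = 0xE4.
C[2]: E(K, 0xE4) = 0xE2; 0x6E ⊕ 0xE2 = 0x8C.
C[3]: E(K, 0x8C) = 0x8A; 0xBA ⊕ 0x8A = 0x30.
So S[3] = 0x8A.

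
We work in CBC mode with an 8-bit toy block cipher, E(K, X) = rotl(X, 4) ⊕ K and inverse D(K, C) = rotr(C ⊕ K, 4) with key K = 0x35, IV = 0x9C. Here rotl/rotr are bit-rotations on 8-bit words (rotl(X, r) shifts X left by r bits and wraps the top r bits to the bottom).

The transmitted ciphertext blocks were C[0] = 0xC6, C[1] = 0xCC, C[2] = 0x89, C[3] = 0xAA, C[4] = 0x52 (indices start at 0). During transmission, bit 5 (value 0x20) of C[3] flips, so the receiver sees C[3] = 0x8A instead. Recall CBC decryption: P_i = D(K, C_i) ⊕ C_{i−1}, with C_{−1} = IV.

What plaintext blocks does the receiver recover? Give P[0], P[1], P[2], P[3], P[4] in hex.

Only C[3] changed, to 0x8A. In CBC, a change in C_i garbles P_i and flips the same bit in P_{i+1}. Decrypting the received ciphertext:
P[0]: D(K, 0xC6) = 0x3F; 0x3F ⊕ 0x9C = 0xA3.
P[1]: D(K, 0xCC) = 0x9F; 0x9F ⊕ 0xC6 = 0x59.
P[2]: D(K, 0x89) = 0xCB; 0xCB ⊕ 0xCC = 0x07.
P[3]: D(K, 0x8A) = 0xFB; 0xFB ⊕ 0x89 = 0x72.
P[4]: D(K, 0x52) = 0x76; 0x76 ⊕ 0x8A = 0xFC.
Blocks that differ from the original plaintext: P[3], P[4].

P[0] = 0xA3, P[1] = 0x59, P[2] = 0x07, P[3] = 0x72, P[4] = 0xFC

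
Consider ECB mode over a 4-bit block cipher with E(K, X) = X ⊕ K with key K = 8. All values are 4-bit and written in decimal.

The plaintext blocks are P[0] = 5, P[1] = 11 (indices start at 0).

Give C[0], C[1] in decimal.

ECB encryption: C_i = E(K, P_i).
C[0]: E(K, 5) = 13.
C[1]: E(K, 11) = 3.

C[0] = 13, C[1] = 3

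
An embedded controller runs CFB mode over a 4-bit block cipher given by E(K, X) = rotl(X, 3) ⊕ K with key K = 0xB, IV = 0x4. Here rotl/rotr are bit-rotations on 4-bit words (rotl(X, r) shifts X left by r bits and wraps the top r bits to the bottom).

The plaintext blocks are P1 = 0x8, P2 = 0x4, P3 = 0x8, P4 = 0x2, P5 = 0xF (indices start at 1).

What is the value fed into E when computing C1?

0x4

CFB encryption: C_i = P_i ⊕ E(K, C_{i−1}), with C_{0} = IV.
C1: E(K, 0x4) = 0x9; 0x8 ⊕ 0x9 = 0x1.
So the input to E for block 1 is 0x4.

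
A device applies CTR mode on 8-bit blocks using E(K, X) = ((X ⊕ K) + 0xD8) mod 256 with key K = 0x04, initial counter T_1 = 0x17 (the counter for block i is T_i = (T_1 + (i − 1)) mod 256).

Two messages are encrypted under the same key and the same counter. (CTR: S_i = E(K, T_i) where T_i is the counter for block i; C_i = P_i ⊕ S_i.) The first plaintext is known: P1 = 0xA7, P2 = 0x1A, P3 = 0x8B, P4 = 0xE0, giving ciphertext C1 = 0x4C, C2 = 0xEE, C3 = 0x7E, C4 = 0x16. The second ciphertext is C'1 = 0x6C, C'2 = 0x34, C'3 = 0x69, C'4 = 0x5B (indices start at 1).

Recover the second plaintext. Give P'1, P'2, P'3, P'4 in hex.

P'1 = 0x87, P'2 = 0xC0, P'3 = 0x9C, P'4 = 0xAD

In CTR with a reused counter, both messages share the same keystream S_i, so C_i ⊕ C'_i = P_i ⊕ P'_i and thus P'_i = P_i ⊕ C_i ⊕ C'_i.
P'1: 0xA7 ⊕ 0x4C ⊕ 0x6C = 0x87.
P'2: 0x1A ⊕ 0xEE ⊕ 0x34 = 0xC0.
P'3: 0x8B ⊕ 0x7E ⊕ 0x69 = 0x9C.
P'4: 0xE0 ⊕ 0x16 ⊕ 0x5B = 0xAD.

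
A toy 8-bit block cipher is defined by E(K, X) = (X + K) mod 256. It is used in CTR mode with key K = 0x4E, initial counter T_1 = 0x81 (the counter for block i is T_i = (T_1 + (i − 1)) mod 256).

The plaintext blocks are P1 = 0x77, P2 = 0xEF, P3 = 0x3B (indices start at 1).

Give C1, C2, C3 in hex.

CTR encryption: S_i = E(K, T_i) where T_i is the counter for block i; C_i = P_i ⊕ S_i.
C1: T = 0x81, S = E(K, T) = 0xCF; 0x77 ⊕ 0xCF = 0xB8.
C2: T = 0x82, S = E(K, T) = 0xD0; 0xEF ⊕ 0xD0 = 0x3F.
C3: T = 0x83, S = E(K, T) = 0xD1; 0x3B ⊕ 0xD1 = 0xEA.

C1 = 0xB8, C2 = 0x3F, C3 = 0xEA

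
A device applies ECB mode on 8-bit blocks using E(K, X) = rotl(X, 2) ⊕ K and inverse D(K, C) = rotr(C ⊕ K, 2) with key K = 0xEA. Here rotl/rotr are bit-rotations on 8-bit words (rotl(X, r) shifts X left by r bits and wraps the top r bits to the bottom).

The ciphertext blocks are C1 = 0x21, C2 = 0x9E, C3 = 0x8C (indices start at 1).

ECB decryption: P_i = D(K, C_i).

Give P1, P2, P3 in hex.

P1 = 0xF2, P2 = 0x1D, P3 = 0x99

P1: D(K, 0x21) = 0xF2.
P2: D(K, 0x9E) = 0x1D.
P3: D(K, 0x8C) = 0x99.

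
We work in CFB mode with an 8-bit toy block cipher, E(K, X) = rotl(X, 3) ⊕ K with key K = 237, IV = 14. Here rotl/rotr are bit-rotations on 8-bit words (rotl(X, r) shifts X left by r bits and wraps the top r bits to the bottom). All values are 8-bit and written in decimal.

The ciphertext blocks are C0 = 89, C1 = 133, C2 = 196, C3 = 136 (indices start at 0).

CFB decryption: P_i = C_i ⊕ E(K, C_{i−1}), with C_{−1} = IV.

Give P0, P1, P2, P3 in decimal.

P0 = 196, P1 = 162, P2 = 5, P3 = 67

P0: E(K, 14) = 157; 89 ⊕ 157 = 196.
P1: E(K, 89) = 39; 133 ⊕ 39 = 162.
P2: E(K, 133) = 193; 196 ⊕ 193 = 5.
P3: E(K, 196) = 203; 136 ⊕ 203 = 67.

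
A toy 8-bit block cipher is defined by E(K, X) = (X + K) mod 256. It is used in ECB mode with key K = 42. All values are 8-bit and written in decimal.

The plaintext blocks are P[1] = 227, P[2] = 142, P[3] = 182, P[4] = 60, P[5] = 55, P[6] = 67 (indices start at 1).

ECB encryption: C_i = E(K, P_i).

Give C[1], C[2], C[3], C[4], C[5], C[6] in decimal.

C[1]: E(K, 227) = 13.
C[2]: E(K, 142) = 184.
C[3]: E(K, 182) = 224.
C[4]: E(K, 60) = 102.
C[5]: E(K, 55) = 97.
C[6]: E(K, 67) = 109.

C[1] = 13, C[2] = 184, C[3] = 224, C[4] = 102, C[5] = 97, C[6] = 109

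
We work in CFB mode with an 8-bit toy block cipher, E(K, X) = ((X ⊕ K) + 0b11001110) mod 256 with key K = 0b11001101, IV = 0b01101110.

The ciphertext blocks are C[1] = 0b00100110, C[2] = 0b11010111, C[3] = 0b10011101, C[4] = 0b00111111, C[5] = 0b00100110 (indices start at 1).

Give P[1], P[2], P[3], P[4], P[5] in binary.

P[1] = 0b01010111, P[2] = 0b01101110, P[3] = 0b01110101, P[4] = 0b00100001, P[5] = 0b11100110

CFB decryption: P_i = C_i ⊕ E(K, C_{i−1}), with C_{0} = IV.
P[1]: E(K, 0b01101110) = 0b01110001; 0b00100110 ⊕ 0b01110001 = 0b01010111.
P[2]: E(K, 0b00100110) = 0b10111001; 0b11010111 ⊕ 0b10111001 = 0b01101110.
P[3]: E(K, 0b11010111) = 0b11101000; 0b10011101 ⊕ 0b11101000 = 0b01110101.
P[4]: E(K, 0b10011101) = 0b00011110; 0b00111111 ⊕ 0b00011110 = 0b00100001.
P[5]: E(K, 0b00111111) = 0b11000000; 0b00100110 ⊕ 0b11000000 = 0b11100110.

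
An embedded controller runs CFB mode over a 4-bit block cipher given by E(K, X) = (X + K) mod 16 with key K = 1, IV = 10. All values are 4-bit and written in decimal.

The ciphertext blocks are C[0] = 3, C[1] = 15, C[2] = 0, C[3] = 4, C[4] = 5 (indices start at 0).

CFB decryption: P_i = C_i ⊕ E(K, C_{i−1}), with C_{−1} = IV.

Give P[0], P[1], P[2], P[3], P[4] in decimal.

P[0] = 8, P[1] = 11, P[2] = 0, P[3] = 5, P[4] = 0

P[0]: E(K, 10) = 11; 3 ⊕ 11 = 8.
P[1]: E(K, 3) = 4; 15 ⊕ 4 = 11.
P[2]: E(K, 15) = 0; 0 ⊕ 0 = 0.
P[3]: E(K, 0) = 1; 4 ⊕ 1 = 5.
P[4]: E(K, 4) = 5; 5 ⊕ 5 = 0.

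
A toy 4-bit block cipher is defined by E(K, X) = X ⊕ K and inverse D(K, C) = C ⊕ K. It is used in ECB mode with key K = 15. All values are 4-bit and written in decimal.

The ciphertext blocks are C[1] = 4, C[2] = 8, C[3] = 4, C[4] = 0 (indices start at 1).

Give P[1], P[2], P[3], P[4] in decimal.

P[1] = 11, P[2] = 7, P[3] = 11, P[4] = 15

ECB decryption: P_i = D(K, C_i).
P[1]: D(K, 4) = 11.
P[2]: D(K, 8) = 7.
P[3]: D(K, 4) = 11.
P[4]: D(K, 0) = 15.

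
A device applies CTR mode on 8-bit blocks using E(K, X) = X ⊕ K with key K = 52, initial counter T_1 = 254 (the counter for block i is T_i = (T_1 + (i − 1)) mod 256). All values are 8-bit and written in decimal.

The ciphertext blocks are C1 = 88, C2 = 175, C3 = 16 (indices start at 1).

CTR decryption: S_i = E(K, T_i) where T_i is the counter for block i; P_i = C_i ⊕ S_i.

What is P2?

P2 = 100

P2: T = 255, S = E(K, T) = 203; 175 ⊕ 203 = 100.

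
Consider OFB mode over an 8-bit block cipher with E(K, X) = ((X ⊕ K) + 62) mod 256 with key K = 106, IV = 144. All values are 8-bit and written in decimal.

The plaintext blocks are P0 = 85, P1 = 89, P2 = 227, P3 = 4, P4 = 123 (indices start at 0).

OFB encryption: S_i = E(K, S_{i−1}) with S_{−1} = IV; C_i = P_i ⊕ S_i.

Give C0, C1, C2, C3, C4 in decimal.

C0: S = E(K, 144) = 56; 85 ⊕ 56 = 109.
C1: S = E(K, 56) = 144; 89 ⊕ 144 = 201.
C2: S = E(K, 144) = 56; 227 ⊕ 56 = 219.
C3: S = E(K, 56) = 144; 4 ⊕ 144 = 148.
C4: S = E(K, 144) = 56; 123 ⊕ 56 = 67.

C0 = 109, C1 = 201, C2 = 219, C3 = 148, C4 = 67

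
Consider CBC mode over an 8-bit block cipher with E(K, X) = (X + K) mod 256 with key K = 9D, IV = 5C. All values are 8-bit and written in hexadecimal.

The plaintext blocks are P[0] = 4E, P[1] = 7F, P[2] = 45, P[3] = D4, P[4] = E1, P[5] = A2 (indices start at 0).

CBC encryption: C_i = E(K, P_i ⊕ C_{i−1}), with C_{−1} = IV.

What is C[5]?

C[0]: P[0] ⊕ 5C = 12; E(K, 12) = AF.
C[1]: P[1] ⊕ AF = D0; E(K, D0) = 6D.
C[2]: P[2] ⊕ 6D = 28; E(K, 28) = C5.
C[3]: P[3] ⊕ C5 = 11; E(K, 11) = AE.
C[4]: P[4] ⊕ AE = 4F; E(K, 4F) = EC.
C[5]: P[5] ⊕ EC = 4E; E(K, 4E) = EB.

C[5] = EB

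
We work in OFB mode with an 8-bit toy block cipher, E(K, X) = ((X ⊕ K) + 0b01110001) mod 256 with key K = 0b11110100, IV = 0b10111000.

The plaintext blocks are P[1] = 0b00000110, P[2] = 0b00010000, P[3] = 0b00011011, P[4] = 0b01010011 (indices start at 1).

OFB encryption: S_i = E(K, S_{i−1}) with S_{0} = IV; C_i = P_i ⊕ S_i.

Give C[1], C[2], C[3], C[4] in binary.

C[1] = 0b10111011, C[2] = 0b10101010, C[3] = 0b10100100, C[4] = 0b11101111

C[1]: S = E(K, 0b10111000) = 0b10111101; 0b00000110 ⊕ 0b10111101 = 0b10111011.
C[2]: S = E(K, 0b10111101) = 0b10111010; 0b00010000 ⊕ 0b10111010 = 0b10101010.
C[3]: S = E(K, 0b10111010) = 0b10111111; 0b00011011 ⊕ 0b10111111 = 0b10100100.
C[4]: S = E(K, 0b10111111) = 0b10111100; 0b01010011 ⊕ 0b10111100 = 0b11101111.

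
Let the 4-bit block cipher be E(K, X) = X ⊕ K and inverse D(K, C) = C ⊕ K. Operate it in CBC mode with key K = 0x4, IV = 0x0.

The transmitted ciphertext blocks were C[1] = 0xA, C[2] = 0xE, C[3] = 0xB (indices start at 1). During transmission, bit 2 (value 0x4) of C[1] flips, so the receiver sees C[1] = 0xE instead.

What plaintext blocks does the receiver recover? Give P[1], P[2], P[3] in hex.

CBC decryption: P_i = D(K, C_i) ⊕ C_{i−1}, with C_{0} = IV.
Only C[1] changed, to 0xE. In CBC, a change in C_i garbles P_i and flips the same bit in P_{i+1}. Decrypting the received ciphertext:
P[1]: D(K, 0xE) = 0xA; 0xA ⊕ 0x0 = 0xA.
P[2]: D(K, 0xE) = 0xA; 0xA ⊕ 0xE = 0x4.
P[3]: D(K, 0xB) = 0xF; 0xF ⊕ 0xE = 0x1.
Blocks that differ from the original plaintext: P[1], P[2].

P[1] = 0xA, P[2] = 0x4, P[3] = 0x1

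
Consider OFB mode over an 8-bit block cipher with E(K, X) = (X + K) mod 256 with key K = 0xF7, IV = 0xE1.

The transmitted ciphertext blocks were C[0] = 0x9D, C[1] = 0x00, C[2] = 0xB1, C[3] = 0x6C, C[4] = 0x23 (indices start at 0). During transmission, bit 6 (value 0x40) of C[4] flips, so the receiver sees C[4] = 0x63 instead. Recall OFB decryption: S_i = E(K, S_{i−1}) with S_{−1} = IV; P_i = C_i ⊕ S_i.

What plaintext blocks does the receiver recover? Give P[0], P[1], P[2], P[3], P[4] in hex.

Only C[4] changed, to 0x63. In OFB, a change in C_i flips the same bit in P_i only; the keystream is unaffected. Decrypting the received ciphertext:
P[0]: S = E(K, 0xE1) = 0xD8; 0x9D ⊕ 0xD8 = 0x45.
P[1]: S = E(K, 0xD8) = 0xCF; 0x00 ⊕ 0xCF = 0xCF.
P[2]: S = E(K, 0xCF) = 0xC6; 0xB1 ⊕ 0xC6 = 0x77.
P[3]: S = E(K, 0xC6) = 0xBD; 0x6C ⊕ 0xBD = 0xD1.
P[4]: S = E(K, 0xBD) = 0xB4; 0x63 ⊕ 0xB4 = 0xD7.
Blocks that differ from the original plaintext: P[4].

P[0] = 0x45, P[1] = 0xCF, P[2] = 0x77, P[3] = 0xD1, P[4] = 0xD7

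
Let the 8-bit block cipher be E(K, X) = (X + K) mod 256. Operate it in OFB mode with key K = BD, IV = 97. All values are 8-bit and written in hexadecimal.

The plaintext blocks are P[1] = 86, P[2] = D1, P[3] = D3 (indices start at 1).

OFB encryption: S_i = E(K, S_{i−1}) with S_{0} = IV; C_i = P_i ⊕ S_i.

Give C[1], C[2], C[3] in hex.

C[1]: S = E(K, 97) = 54; 86 ⊕ 54 = D2.
C[2]: S = E(K, 54) = 11; D1 ⊕ 11 = C0.
C[3]: S = E(K, 11) = CE; D3 ⊕ CE = 1D.

C[1] = D2, C[2] = C0, C[3] = 1D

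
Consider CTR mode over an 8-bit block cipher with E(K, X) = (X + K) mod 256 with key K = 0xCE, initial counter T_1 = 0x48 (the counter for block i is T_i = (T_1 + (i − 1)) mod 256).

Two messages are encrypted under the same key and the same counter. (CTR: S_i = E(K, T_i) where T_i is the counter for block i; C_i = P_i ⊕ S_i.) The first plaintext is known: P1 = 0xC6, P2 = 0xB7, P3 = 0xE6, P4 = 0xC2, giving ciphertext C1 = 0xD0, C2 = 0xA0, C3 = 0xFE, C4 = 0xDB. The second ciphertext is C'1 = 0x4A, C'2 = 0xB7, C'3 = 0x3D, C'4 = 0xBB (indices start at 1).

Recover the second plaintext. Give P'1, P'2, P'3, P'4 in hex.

In CTR with a reused counter, both messages share the same keystream S_i, so C_i ⊕ C'_i = P_i ⊕ P'_i and thus P'_i = P_i ⊕ C_i ⊕ C'_i.
P'1: 0xC6 ⊕ 0xD0 ⊕ 0x4A = 0x5C.
P'2: 0xB7 ⊕ 0xA0 ⊕ 0xB7 = 0xA0.
P'3: 0xE6 ⊕ 0xFE ⊕ 0x3D = 0x25.
P'4: 0xC2 ⊕ 0xDB ⊕ 0xBB = 0xA2.

P'1 = 0x5C, P'2 = 0xA0, P'3 = 0x25, P'4 = 0xA2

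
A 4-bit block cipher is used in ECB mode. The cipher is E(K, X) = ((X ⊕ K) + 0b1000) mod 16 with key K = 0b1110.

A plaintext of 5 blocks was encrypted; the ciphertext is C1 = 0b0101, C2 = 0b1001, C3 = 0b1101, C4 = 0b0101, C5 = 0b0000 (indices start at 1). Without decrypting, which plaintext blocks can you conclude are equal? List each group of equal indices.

ECB encrypts each block independently with the same key, so equal ciphertext blocks imply equal plaintext blocks.
C1 = C4 = 0b0101, so P1 = P4.

P1 = P4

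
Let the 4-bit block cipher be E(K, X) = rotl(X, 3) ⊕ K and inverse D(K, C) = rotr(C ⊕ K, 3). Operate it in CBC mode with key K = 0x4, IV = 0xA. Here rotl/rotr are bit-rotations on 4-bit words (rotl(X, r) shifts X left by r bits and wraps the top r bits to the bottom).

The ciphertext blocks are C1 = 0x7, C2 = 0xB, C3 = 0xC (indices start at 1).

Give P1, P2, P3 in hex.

CBC decryption: P_i = D(K, C_i) ⊕ C_{i−1}, with C_{0} = IV.
P1: D(K, 0x7) = 0x6; 0x6 ⊕ 0xA = 0xC.
P2: D(K, 0xB) = 0xF; 0xF ⊕ 0x7 = 0x8.
P3: D(K, 0xC) = 0x1; 0x1 ⊕ 0xB = 0xA.

P1 = 0xC, P2 = 0x8, P3 = 0xA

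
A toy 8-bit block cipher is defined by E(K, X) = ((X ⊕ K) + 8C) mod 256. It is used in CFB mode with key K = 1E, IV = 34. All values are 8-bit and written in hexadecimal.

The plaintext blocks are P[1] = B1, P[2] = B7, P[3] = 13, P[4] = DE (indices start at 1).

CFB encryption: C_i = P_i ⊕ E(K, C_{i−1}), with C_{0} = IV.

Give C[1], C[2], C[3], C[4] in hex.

C[1]: E(K, 34) = B6; B1 ⊕ B6 = 07.
C[2]: E(K, 07) = A5; B7 ⊕ A5 = 12.
C[3]: E(K, 12) = 98; 13 ⊕ 98 = 8B.
C[4]: E(K, 8B) = 21; DE ⊕ 21 = FF.

C[1] = 07, C[2] = 12, C[3] = 8B, C[4] = FF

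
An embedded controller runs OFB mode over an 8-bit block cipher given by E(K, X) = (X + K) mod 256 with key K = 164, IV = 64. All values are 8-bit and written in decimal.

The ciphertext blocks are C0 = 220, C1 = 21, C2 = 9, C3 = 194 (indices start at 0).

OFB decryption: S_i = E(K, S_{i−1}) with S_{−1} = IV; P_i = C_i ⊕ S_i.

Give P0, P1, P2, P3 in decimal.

P0 = 56, P1 = 157, P2 = 37, P3 = 18

P0: S = E(K, 64) = 228; 220 ⊕ 228 = 56.
P1: S = E(K, 228) = 136; 21 ⊕ 136 = 157.
P2: S = E(K, 136) = 44; 9 ⊕ 44 = 37.
P3: S = E(K, 44) = 208; 194 ⊕ 208 = 18.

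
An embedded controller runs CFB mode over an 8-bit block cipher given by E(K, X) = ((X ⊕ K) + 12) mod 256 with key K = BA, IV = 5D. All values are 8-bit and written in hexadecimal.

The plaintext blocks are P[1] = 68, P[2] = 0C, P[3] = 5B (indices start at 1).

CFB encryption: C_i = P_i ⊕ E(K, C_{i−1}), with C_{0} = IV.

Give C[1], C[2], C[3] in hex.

C[1]: E(K, 5D) = F9; 68 ⊕ F9 = 91.
C[2]: E(K, 91) = 3D; 0C ⊕ 3D = 31.
C[3]: E(K, 31) = 9D; 5B ⊕ 9D = C6.

C[1] = 91, C[2] = 31, C[3] = C6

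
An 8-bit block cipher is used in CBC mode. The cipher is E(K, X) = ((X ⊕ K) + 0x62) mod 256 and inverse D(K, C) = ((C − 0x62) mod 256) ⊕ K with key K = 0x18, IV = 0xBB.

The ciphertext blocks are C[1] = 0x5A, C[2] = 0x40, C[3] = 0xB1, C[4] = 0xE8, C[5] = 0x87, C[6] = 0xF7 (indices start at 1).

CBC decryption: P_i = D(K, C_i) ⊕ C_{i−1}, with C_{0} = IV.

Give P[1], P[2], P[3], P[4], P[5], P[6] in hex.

P[1]: D(K, 0x5A) = 0xE0; 0xE0 ⊕ 0xBB = 0x5B.
P[2]: D(K, 0x40) = 0xC6; 0xC6 ⊕ 0x5A = 0x9C.
P[3]: D(K, 0xB1) = 0x57; 0x57 ⊕ 0x40 = 0x17.
P[4]: D(K, 0xE8) = 0x9E; 0x9E ⊕ 0xB1 = 0x2F.
P[5]: D(K, 0x87) = 0x3D; 0x3D ⊕ 0xE8 = 0xD5.
P[6]: D(K, 0xF7) = 0x8D; 0x8D ⊕ 0x87 = 0x0A.

P[1] = 0x5B, P[2] = 0x9C, P[3] = 0x17, P[4] = 0x2F, P[5] = 0xD5, P[6] = 0x0A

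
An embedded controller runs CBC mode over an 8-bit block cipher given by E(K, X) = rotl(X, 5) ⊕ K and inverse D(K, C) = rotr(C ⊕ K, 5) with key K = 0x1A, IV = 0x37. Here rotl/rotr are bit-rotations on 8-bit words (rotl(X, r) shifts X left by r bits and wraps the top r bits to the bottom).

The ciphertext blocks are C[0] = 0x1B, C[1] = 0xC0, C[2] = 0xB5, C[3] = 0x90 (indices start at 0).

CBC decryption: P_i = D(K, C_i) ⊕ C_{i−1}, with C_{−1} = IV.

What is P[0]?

P[0]: D(K, 0x1B) = 0x08; 0x08 ⊕ 0x37 = 0x3F.

P[0] = 0x3F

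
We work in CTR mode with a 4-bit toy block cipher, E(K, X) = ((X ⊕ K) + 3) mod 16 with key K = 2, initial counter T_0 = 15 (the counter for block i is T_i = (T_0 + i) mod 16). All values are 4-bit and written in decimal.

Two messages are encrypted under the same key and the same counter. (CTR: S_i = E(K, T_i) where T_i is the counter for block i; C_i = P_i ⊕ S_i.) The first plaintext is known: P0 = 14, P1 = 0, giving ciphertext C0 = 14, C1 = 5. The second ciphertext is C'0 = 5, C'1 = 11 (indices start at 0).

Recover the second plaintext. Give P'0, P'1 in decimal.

In CTR with a reused counter, both messages share the same keystream S_i, so C_i ⊕ C'_i = P_i ⊕ P'_i and thus P'_i = P_i ⊕ C_i ⊕ C'_i.
P'0: 14 ⊕ 14 ⊕ 5 = 5.
P'1: 0 ⊕ 5 ⊕ 11 = 14.

P'0 = 5, P'1 = 14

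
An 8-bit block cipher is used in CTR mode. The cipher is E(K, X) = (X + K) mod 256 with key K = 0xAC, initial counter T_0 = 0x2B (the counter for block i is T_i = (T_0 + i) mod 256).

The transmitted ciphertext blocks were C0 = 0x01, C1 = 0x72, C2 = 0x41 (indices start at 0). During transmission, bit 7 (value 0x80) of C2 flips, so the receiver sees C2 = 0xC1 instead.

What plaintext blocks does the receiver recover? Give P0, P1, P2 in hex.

P0 = 0xD6, P1 = 0xAA, P2 = 0x18

CTR decryption: S_i = E(K, T_i) where T_i is the counter for block i; P_i = C_i ⊕ S_i.
Only C2 changed, to 0xC1. In CTR, a change in C_i flips the same bit in P_i only; the keystream is unaffected. Decrypting the received ciphertext:
P0: T = 0x2B, S = E(K, T) = 0xD7; 0x01 ⊕ 0xD7 = 0xD6.
P1: T = 0x2C, S = E(K, T) = 0xD8; 0x72 ⊕ 0xD8 = 0xAA.
P2: T = 0x2D, S = E(K, T) = 0xD9; 0xC1 ⊕ 0xD9 = 0x18.
Blocks that differ from the original plaintext: P2.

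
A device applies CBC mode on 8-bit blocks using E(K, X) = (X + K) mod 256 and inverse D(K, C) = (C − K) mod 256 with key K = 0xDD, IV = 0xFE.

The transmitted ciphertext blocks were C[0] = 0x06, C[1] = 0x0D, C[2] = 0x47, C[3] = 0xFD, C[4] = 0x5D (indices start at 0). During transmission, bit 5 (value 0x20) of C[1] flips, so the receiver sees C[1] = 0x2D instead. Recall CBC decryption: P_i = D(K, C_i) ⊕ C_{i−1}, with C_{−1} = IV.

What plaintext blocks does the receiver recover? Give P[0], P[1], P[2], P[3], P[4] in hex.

P[0] = 0xD7, P[1] = 0x56, P[2] = 0x47, P[3] = 0x67, P[4] = 0x7D

Only C[1] changed, to 0x2D. In CBC, a change in C_i garbles P_i and flips the same bit in P_{i+1}. Decrypting the received ciphertext:
P[0]: D(K, 0x06) = 0x29; 0x29 ⊕ 0xFE = 0xD7.
P[1]: D(K, 0x2D) = 0x50; 0x50 ⊕ 0x06 = 0x56.
P[2]: D(K, 0x47) = 0x6A; 0x6A ⊕ 0x2D = 0x47.
P[3]: D(K, 0xFD) = 0x20; 0x20 ⊕ 0x47 = 0x67.
P[4]: D(K, 0x5D) = 0x80; 0x80 ⊕ 0xFD = 0x7D.
Blocks that differ from the original plaintext: P[1], P[2].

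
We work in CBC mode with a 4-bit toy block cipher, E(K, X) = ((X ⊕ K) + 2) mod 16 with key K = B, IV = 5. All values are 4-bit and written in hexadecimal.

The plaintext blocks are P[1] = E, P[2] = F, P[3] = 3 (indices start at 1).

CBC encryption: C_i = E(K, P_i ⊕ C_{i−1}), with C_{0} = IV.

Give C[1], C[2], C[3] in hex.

C[1] = 2, C[2] = 8, C[3] = 2

C[1]: P[1] ⊕ 5 = B; E(K, B) = 2.
C[2]: P[2] ⊕ 2 = D; E(K, D) = 8.
C[3]: P[3] ⊕ 8 = B; E(K, B) = 2.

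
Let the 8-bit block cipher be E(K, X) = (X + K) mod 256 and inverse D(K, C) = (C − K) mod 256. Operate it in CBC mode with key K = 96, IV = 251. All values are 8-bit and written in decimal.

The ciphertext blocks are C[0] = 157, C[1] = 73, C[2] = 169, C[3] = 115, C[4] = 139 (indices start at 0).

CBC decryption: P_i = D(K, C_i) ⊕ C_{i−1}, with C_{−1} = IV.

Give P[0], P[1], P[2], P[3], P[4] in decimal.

P[0]: D(K, 157) = 61; 61 ⊕ 251 = 198.
P[1]: D(K, 73) = 233; 233 ⊕ 157 = 116.
P[2]: D(K, 169) = 73; 73 ⊕ 73 = 0.
P[3]: D(K, 115) = 19; 19 ⊕ 169 = 186.
P[4]: D(K, 139) = 43; 43 ⊕ 115 = 88.

P[0] = 198, P[1] = 116, P[2] = 0, P[3] = 186, P[4] = 88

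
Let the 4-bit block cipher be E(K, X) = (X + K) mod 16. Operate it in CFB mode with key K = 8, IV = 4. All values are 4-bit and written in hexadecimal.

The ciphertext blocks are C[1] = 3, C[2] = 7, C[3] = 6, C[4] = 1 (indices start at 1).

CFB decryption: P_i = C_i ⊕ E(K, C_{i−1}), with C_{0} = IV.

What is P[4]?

P[4] = F

P[4]: E(K, 6) = E; 1 ⊕ E = F.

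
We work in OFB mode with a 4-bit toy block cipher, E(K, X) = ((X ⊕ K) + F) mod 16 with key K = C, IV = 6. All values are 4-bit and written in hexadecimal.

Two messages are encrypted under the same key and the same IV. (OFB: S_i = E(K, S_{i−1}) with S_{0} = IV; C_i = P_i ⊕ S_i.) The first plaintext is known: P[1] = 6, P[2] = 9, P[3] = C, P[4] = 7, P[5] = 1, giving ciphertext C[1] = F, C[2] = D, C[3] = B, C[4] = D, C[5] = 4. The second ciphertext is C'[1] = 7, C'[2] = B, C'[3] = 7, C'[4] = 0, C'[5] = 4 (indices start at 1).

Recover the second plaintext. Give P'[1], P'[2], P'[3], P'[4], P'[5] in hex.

In OFB with a reused IV, both messages share the same keystream S_i, so C_i ⊕ C'_i = P_i ⊕ P'_i and thus P'_i = P_i ⊕ C_i ⊕ C'_i.
P'[1]: 6 ⊕ F ⊕ 7 = E.
P'[2]: 9 ⊕ D ⊕ B = F.
P'[3]: C ⊕ B ⊕ 7 = 0.
P'[4]: 7 ⊕ D ⊕ 0 = A.
P'[5]: 1 ⊕ 4 ⊕ 4 = 1.

P'[1] = E, P'[2] = F, P'[3] = 0, P'[4] = A, P'[5] = 1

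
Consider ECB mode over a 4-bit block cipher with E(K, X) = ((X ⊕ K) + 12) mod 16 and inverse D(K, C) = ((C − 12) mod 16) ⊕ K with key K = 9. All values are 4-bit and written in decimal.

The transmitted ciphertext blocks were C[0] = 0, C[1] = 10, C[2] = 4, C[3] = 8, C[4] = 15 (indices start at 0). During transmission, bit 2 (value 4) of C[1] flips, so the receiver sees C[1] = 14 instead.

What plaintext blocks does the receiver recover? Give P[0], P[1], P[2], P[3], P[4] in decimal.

ECB decryption: P_i = D(K, C_i).
Only C[1] changed, to 14. In ECB, a change in C_i affects only P_i. Decrypting the received ciphertext:
P[0]: D(K, 0) = 13.
P[1]: D(K, 14) = 11.
P[2]: D(K, 4) = 1.
P[3]: D(K, 8) = 5.
P[4]: D(K, 15) = 10.
Blocks that differ from the original plaintext: P[1].

P[0] = 13, P[1] = 11, P[2] = 1, P[3] = 5, P[4] = 10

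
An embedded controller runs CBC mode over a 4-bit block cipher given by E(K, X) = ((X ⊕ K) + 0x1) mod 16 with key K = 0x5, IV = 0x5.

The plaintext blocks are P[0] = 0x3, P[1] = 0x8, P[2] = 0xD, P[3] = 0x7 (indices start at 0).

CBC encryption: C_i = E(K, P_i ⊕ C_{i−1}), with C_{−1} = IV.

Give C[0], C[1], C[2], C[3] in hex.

C[0] = 0x4, C[1] = 0xA, C[2] = 0x3, C[3] = 0x2

C[0]: P[0] ⊕ 0x5 = 0x6; E(K, 0x6) = 0x4.
C[1]: P[1] ⊕ 0x4 = 0xC; E(K, 0xC) = 0xA.
C[2]: P[2] ⊕ 0xA = 0x7; E(K, 0x7) = 0x3.
C[3]: P[3] ⊕ 0x3 = 0x4; E(K, 0x4) = 0x2.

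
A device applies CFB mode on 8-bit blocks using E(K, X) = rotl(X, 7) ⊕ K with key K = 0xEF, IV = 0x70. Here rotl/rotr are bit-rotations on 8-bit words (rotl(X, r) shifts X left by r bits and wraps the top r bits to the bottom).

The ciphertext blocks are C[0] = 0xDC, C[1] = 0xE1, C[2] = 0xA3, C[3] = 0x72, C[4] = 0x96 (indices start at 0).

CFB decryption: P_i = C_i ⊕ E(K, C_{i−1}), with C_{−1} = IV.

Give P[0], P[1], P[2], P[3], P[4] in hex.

P[0] = 0x0B, P[1] = 0x60, P[2] = 0xBC, P[3] = 0x4C, P[4] = 0x40

P[0]: E(K, 0x70) = 0xD7; 0xDC ⊕ 0xD7 = 0x0B.
P[1]: E(K, 0xDC) = 0x81; 0xE1 ⊕ 0x81 = 0x60.
P[2]: E(K, 0xE1) = 0x1F; 0xA3 ⊕ 0x1F = 0xBC.
P[3]: E(K, 0xA3) = 0x3E; 0x72 ⊕ 0x3E = 0x4C.
P[4]: E(K, 0x72) = 0xD6; 0x96 ⊕ 0xD6 = 0x40.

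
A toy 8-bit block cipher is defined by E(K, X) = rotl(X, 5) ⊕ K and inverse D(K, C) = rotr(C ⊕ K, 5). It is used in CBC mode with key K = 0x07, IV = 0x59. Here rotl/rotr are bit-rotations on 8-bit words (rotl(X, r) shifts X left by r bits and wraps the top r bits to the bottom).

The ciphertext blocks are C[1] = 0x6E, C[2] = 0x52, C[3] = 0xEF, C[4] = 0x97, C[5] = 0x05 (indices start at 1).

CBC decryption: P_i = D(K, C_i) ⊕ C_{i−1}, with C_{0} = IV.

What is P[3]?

P[3] = 0x15

P[3]: D(K, 0xEF) = 0x47; 0x47 ⊕ 0x52 = 0x15.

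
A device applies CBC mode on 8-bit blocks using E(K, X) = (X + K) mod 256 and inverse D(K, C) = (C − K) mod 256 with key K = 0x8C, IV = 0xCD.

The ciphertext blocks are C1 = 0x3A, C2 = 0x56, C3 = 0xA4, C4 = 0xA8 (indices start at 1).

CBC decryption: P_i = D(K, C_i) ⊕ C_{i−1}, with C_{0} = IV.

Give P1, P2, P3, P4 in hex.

P1: D(K, 0x3A) = 0xAE; 0xAE ⊕ 0xCD = 0x63.
P2: D(K, 0x56) = 0xCA; 0xCA ⊕ 0x3A = 0xF0.
P3: D(K, 0xA4) = 0x18; 0x18 ⊕ 0x56 = 0x4E.
P4: D(K, 0xA8) = 0x1C; 0x1C ⊕ 0xA4 = 0xB8.

P1 = 0x63, P2 = 0xF0, P3 = 0x4E, P4 = 0xB8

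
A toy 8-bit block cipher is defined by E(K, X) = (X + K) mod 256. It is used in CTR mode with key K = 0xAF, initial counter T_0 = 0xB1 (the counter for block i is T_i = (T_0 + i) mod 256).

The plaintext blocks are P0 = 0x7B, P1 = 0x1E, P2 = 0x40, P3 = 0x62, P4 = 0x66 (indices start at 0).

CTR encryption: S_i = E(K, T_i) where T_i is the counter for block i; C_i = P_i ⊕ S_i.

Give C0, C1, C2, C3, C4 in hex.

C0: T = 0xB1, S = E(K, T) = 0x60; 0x7B ⊕ 0x60 = 0x1B.
C1: T = 0xB2, S = E(K, T) = 0x61; 0x1E ⊕ 0x61 = 0x7F.
C2: T = 0xB3, S = E(K, T) = 0x62; 0x40 ⊕ 0x62 = 0x22.
C3: T = 0xB4, S = E(K, T) = 0x63; 0x62 ⊕ 0x63 = 0x01.
C4: T = 0xB5, S = E(K, T) = 0x64; 0x66 ⊕ 0x64 = 0x02.

C0 = 0x1B, C1 = 0x7F, C2 = 0x22, C3 = 0x01, C4 = 0x02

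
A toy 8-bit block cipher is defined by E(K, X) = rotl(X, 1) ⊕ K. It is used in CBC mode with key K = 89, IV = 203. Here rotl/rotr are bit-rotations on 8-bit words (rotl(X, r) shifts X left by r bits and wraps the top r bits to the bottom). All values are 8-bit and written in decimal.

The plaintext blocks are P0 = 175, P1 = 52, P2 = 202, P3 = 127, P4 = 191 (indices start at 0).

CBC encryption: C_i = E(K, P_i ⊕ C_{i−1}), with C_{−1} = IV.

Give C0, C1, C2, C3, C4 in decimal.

C0: P0 ⊕ 203 = 100; E(K, 100) = 145.
C1: P1 ⊕ 145 = 165; E(K, 165) = 18.
C2: P2 ⊕ 18 = 216; E(K, 216) = 232.
C3: P3 ⊕ 232 = 151; E(K, 151) = 118.
C4: P4 ⊕ 118 = 201; E(K, 201) = 202.

C0 = 145, C1 = 18, C2 = 232, C3 = 118, C4 = 202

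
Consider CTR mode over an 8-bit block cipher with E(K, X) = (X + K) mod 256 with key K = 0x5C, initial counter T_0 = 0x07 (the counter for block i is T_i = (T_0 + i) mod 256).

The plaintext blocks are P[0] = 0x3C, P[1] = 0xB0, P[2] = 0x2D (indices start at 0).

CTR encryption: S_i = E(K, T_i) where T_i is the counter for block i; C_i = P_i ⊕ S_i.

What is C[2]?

C[2] = 0x48

C[0]: T = 0x07, S = E(K, T) = 0x63; 0x3C ⊕ 0x63 = 0x5F.
C[1]: T = 0x08, S = E(K, T) = 0x64; 0xB0 ⊕ 0x64 = 0xD4.
C[2]: T = 0x09, S = E(K, T) = 0x65; 0x2D ⊕ 0x65 = 0x48.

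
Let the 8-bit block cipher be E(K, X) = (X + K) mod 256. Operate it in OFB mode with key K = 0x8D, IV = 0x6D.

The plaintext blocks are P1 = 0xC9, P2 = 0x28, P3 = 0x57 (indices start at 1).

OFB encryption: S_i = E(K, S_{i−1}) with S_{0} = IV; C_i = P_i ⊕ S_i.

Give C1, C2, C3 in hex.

C1: S = E(K, 0x6D) = 0xFA; 0xC9 ⊕ 0xFA = 0x33.
C2: S = E(K, 0xFA) = 0x87; 0x28 ⊕ 0x87 = 0xAF.
C3: S = E(K, 0x87) = 0x14; 0x57 ⊕ 0x14 = 0x43.

C1 = 0x33, C2 = 0xAF, C3 = 0x43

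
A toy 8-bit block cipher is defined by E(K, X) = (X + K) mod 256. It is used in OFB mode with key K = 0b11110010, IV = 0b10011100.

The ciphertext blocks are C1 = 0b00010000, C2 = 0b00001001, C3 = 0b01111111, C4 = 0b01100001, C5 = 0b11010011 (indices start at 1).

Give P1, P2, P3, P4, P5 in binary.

P1 = 0b10011110, P2 = 0b10001001, P3 = 0b00001101, P4 = 0b00000101, P5 = 0b10000101

OFB decryption: S_i = E(K, S_{i−1}) with S_{0} = IV; P_i = C_i ⊕ S_i.
P1: S = E(K, 0b10011100) = 0b10001110; 0b00010000 ⊕ 0b10001110 = 0b10011110.
P2: S = E(K, 0b10001110) = 0b10000000; 0b00001001 ⊕ 0b10000000 = 0b10001001.
P3: S = E(K, 0b10000000) = 0b01110010; 0b01111111 ⊕ 0b01110010 = 0b00001101.
P4: S = E(K, 0b01110010) = 0b01100100; 0b01100001 ⊕ 0b01100100 = 0b00000101.
P5: S = E(K, 0b01100100) = 0b01010110; 0b11010011 ⊕ 0b01010110 = 0b10000101.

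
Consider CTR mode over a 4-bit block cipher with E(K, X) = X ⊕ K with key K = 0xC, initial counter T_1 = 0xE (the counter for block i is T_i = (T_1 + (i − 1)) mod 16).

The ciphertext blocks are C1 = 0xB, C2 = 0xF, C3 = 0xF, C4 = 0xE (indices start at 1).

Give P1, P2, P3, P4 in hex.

CTR decryption: S_i = E(K, T_i) where T_i is the counter for block i; P_i = C_i ⊕ S_i.
P1: T = 0xE, S = E(K, T) = 0x2; 0xB ⊕ 0x2 = 0x9.
P2: T = 0xF, S = E(K, T) = 0x3; 0xF ⊕ 0x3 = 0xC.
P3: T = 0x0, S = E(K, T) = 0xC; 0xF ⊕ 0xC = 0x3.
P4: T = 0x1, S = E(K, T) = 0xD; 0xE ⊕ 0xD = 0x3.

P1 = 0x9, P2 = 0xC, P3 = 0x3, P4 = 0x3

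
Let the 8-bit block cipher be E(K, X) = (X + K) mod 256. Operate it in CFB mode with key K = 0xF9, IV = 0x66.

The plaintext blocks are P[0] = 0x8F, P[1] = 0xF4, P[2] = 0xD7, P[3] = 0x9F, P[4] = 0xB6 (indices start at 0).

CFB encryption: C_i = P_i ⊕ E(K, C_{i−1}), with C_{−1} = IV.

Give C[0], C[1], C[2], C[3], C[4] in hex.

C[0] = 0xD0, C[1] = 0x3D, C[2] = 0xE1, C[3] = 0x45, C[4] = 0x88

C[0]: E(K, 0x66) = 0x5F; 0x8F ⊕ 0x5F = 0xD0.
C[1]: E(K, 0xD0) = 0xC9; 0xF4 ⊕ 0xC9 = 0x3D.
C[2]: E(K, 0x3D) = 0x36; 0xD7 ⊕ 0x36 = 0xE1.
C[3]: E(K, 0xE1) = 0xDA; 0x9F ⊕ 0xDA = 0x45.
C[4]: E(K, 0x45) = 0x3E; 0xB6 ⊕ 0x3E = 0x88.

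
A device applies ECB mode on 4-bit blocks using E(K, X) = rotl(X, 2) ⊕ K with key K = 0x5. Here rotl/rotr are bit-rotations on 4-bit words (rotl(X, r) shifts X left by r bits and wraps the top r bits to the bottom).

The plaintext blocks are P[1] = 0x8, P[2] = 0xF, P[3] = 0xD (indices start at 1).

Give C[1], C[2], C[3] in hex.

C[1] = 0x7, C[2] = 0xA, C[3] = 0x2

ECB encryption: C_i = E(K, P_i).
C[1]: E(K, 0x8) = 0x7.
C[2]: E(K, 0xF) = 0xA.
C[3]: E(K, 0xD) = 0x2.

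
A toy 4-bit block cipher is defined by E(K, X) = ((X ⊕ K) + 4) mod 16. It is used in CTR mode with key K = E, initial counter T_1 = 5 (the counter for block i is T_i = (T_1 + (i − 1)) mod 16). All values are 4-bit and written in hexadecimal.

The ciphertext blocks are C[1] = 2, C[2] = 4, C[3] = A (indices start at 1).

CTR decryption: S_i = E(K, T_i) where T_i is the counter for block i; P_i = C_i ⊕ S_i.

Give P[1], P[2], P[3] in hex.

P[1]: T = 5, S = E(K, T) = F; 2 ⊕ F = D.
P[2]: T = 6, S = E(K, T) = C; 4 ⊕ C = 8.
P[3]: T = 7, S = E(K, T) = D; A ⊕ D = 7.

P[1] = D, P[2] = 8, P[3] = 7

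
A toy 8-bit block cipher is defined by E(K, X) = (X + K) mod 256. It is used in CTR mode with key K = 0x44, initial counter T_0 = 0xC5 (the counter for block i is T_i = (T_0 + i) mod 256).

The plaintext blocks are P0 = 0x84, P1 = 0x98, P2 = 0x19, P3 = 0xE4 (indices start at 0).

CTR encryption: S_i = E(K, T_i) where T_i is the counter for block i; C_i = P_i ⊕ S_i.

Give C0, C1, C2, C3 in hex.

C0: T = 0xC5, S = E(K, T) = 0x09; 0x84 ⊕ 0x09 = 0x8D.
C1: T = 0xC6, S = E(K, T) = 0x0A; 0x98 ⊕ 0x0A = 0x92.
C2: T = 0xC7, S = E(K, T) = 0x0B; 0x19 ⊕ 0x0B = 0x12.
C3: T = 0xC8, S = E(K, T) = 0x0C; 0xE4 ⊕ 0x0C = 0xE8.

C0 = 0x8D, C1 = 0x92, C2 = 0x12, C3 = 0xE8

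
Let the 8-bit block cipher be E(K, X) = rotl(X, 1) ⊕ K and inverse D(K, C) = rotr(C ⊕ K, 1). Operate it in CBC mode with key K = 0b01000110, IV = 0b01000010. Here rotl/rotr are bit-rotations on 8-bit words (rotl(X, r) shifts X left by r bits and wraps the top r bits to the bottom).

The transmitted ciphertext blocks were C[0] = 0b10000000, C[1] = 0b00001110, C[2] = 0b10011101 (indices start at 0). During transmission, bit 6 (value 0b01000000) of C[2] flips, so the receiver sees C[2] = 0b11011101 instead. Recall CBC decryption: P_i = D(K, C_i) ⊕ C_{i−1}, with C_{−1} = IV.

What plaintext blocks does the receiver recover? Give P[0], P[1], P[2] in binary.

Only C[2] changed, to 0b11011101. In CBC, a change in C_i garbles P_i and flips the same bit in P_{i+1}. Decrypting the received ciphertext:
P[0]: D(K, 0b10000000) = 0b01100011; 0b01100011 ⊕ 0b01000010 = 0b00100001.
P[1]: D(K, 0b00001110) = 0b00100100; 0b00100100 ⊕ 0b10000000 = 0b10100100.
P[2]: D(K, 0b11011101) = 0b11001101; 0b11001101 ⊕ 0b00001110 = 0b11000011.
Blocks that differ from the original plaintext: P[2].

P[0] = 0b00100001, P[1] = 0b10100100, P[2] = 0b11000011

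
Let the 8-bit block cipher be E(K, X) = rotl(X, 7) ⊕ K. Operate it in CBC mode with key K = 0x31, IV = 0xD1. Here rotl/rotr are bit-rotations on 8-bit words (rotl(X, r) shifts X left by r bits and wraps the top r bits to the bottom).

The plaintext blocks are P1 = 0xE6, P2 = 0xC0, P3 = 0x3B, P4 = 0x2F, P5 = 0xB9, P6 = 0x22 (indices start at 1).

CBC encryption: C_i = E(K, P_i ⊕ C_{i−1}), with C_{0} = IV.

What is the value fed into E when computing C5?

0x48

C1: P1 ⊕ 0xD1 = 0x37; E(K, 0x37) = 0xAA.
C2: P2 ⊕ 0xAA = 0x6A; E(K, 0x6A) = 0x04.
C3: P3 ⊕ 0x04 = 0x3F; E(K, 0x3F) = 0xAE.
C4: P4 ⊕ 0xAE = 0x81; E(K, 0x81) = 0xF1.
C5: P5 ⊕ 0xF1 = 0x48; E(K, 0x48) = 0x15.
So the input to E for block 5 is 0x48.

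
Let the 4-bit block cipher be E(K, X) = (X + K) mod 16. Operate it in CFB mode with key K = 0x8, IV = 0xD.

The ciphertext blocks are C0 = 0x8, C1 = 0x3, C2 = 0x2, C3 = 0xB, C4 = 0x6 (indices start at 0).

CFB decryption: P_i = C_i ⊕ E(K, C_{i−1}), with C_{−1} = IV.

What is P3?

P3: E(K, 0x2) = 0xA; 0xB ⊕ 0xA = 0x1.

P3 = 0x1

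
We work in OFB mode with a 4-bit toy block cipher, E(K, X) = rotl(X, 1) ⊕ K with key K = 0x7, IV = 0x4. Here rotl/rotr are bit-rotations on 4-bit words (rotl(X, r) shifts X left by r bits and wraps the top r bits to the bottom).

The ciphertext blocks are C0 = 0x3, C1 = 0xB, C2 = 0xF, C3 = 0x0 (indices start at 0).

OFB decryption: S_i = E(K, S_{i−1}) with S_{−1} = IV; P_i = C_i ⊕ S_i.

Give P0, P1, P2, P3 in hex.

P0: S = E(K, 0x4) = 0xF; 0x3 ⊕ 0xF = 0xC.
P1: S = E(K, 0xF) = 0x8; 0xB ⊕ 0x8 = 0x3.
P2: S = E(K, 0x8) = 0x6; 0xF ⊕ 0x6 = 0x9.
P3: S = E(K, 0x6) = 0xB; 0x0 ⊕ 0xB = 0xB.

P0 = 0xC, P1 = 0x3, P2 = 0x9, P3 = 0xB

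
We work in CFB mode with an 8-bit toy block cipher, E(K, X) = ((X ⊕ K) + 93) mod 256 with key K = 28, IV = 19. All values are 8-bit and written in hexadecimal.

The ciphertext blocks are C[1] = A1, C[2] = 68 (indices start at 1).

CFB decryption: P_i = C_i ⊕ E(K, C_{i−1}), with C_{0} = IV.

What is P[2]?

P[2] = 74

P[2]: E(K, A1) = 1C; 68 ⊕ 1C = 74.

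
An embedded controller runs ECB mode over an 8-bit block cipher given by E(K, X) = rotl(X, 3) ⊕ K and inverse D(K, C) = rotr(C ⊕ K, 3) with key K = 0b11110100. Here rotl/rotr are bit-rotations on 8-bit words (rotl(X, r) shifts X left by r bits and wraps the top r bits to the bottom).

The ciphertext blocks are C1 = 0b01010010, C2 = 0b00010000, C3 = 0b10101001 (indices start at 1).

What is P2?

P2 = 0b10011100

ECB decryption: P_i = D(K, C_i).
P2: D(K, 0b00010000) = 0b10011100.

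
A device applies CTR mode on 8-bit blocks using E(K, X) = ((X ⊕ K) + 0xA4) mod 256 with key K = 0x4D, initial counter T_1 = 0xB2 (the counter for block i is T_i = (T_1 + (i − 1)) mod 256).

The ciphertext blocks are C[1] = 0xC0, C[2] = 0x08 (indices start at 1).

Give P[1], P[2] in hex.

P[1] = 0x63, P[2] = 0xAA

CTR decryption: S_i = E(K, T_i) where T_i is the counter for block i; P_i = C_i ⊕ S_i.
P[1]: T = 0xB2, S = E(K, T) = 0xA3; 0xC0 ⊕ 0xA3 = 0x63.
P[2]: T = 0xB3, S = E(K, T) = 0xA2; 0x08 ⊕ 0xA2 = 0xAA.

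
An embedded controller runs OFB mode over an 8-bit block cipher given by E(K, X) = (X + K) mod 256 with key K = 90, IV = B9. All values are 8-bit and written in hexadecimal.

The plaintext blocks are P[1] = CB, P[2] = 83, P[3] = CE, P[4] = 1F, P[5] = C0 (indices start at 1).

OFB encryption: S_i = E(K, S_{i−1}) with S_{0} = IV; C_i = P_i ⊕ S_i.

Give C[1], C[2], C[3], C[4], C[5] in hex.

C[1]: S = E(K, B9) = 49; CB ⊕ 49 = 82.
C[2]: S = E(K, 49) = D9; 83 ⊕ D9 = 5A.
C[3]: S = E(K, D9) = 69; CE ⊕ 69 = A7.
C[4]: S = E(K, 69) = F9; 1F ⊕ F9 = E6.
C[5]: S = E(K, F9) = 89; C0 ⊕ 89 = 49.

C[1] = 82, C[2] = 5A, C[3] = A7, C[4] = E6, C[5] = 49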